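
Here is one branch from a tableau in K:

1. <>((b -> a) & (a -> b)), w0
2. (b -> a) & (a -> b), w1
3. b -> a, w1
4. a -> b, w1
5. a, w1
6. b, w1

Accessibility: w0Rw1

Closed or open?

There is no literal clash: for every atom and world, at most one sign appears.

Not closed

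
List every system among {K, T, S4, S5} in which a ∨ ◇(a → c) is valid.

T, S4, S5

T-tableau for the negation ¬(a ∨ ◇(a → c)):
1. ¬(a ∨ ◇(a → c)), 0
2. ¬a, 0
3. ¬◇(a → c), 0
4. ¬(a → c), 0
5. a, 0
6. ¬c, 0
Accessibility: 0R0
Branch closes: a and ¬a both at 0.
Every branch closes (one shown): valid in T, hence also in S4, S5 (every theorem of T is a theorem of S4 and S5).
K-tableau for the negation ¬(a ∨ ◇(a → c)):
1. ¬(a ∨ ◇(a → c)), 0
2. ¬a, 0
3. ¬◇(a → c), 0
Complete open branch: countermodel on a K-frame, so not valid in K.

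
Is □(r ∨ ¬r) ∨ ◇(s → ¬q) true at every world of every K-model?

Tableau for the negation ¬(□(r ∨ ¬r) ∨ ◇(s → ¬q)):
1. ¬(□(r ∨ ¬r) ∨ ◇(s → ¬q)), 0
2. ¬□(r ∨ ¬r), 0
3. ¬◇(s → ¬q), 0
4. ¬(r ∨ ¬r), 1
5. ¬r, 1
6. r, 1
Accessibility: 0R1
Branch closes: r and ¬r both at 1.
All branches of the negation close; one closing branch shown above.

Valid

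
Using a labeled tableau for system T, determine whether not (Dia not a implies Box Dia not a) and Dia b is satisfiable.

1. not (Dia not a implies Box Dia not a) and Dia b, 0
2. not (Dia not a implies Box Dia not a), 0
3. Dia b, 0
4. Dia not a, 0
5. not Box Dia not a, 0
6. b, 1
7. not a, 2
8. not Dia not a, 3
9. a, 3
Accessibility: 0R0, 0R1, 0R2, 0R3, 1R1, 2R2, 3R3

Satisfiable (open branch found)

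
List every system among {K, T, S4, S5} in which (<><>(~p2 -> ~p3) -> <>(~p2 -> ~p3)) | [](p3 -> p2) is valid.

T-tableau for the negation ~((<><>(~p2 -> ~p3) -> <>(~p2 -> ~p3)) | [](p3 -> p2)):
1. ~((<><>(~p2 -> ~p3) -> <>(~p2 -> ~p3)) | [](p3 -> p2)), u
2. ~(<><>(~p2 -> ~p3) -> <>(~p2 -> ~p3)), u   [~|-rule on 1]
3. ~[](p3 -> p2), u   [~|-rule on 1]
4. <><>(~p2 -> ~p3), u   [~->-rule on 2]
5. ~<>(~p2 -> ~p3), u   [~->-rule on 2]
6. ~(~p2 -> ~p3), u   [~<>-rule on 5 via uRu]
7. ~p2, u   [~->-rule on 6]
8. p3, u   [~->-rule on 6]
9. ~(p3 -> p2), v   [~[]-rule on 3: fresh world v, uRv]
10. p3, v   [~->-rule on 9]
11. ~p2, v   [~->-rule on 9]
12. ~(~p2 -> ~p3), v   [~<>-rule on 5 via uRv]
13. <>(~p2 -> ~p3), w   [<>-rule on 4: fresh world w, uRw]
14. ~(~p2 -> ~p3), w   [~<>-rule on 5 via uRw]
15. ~p2, w   [~->-rule on 14]
16. p3, w   [~->-rule on 14]
17. ~p2 -> ~p3, x   [<>-rule on 13: fresh world x, wRx]
18. ~p3, x   [->-rule on 17 (branches; this branch)]
Accessibility: uRu, uRv, uRw, vRv, wRw, wRx, xRx
Complete open branch: countermodel on a T-frame, so not valid in T, nor in K (the same frame is also a K-frame).
S4-tableau for the negation ~((<><>(~p2 -> ~p3) -> <>(~p2 -> ~p3)) | [](p3 -> p2)):
1. ~((<><>(~p2 -> ~p3) -> <>(~p2 -> ~p3)) | [](p3 -> p2)), u
2. ~(<><>(~p2 -> ~p3) -> <>(~p2 -> ~p3)), u   [~|-rule on 1]
3. ~[](p3 -> p2), u   [~|-rule on 1]
4. <><>(~p2 -> ~p3), u   [~->-rule on 2]
5. ~<>(~p2 -> ~p3), u   [~->-rule on 2]
6. ~(~p2 -> ~p3), u   [~<>-rule on 5 via uRu]
7. ~p2, u   [~->-rule on 6]
8. p3, u   [~->-rule on 6]
9. ~(p3 -> p2), v   [~[]-rule on 3: fresh world v, uRv]
10. p3, v   [~->-rule on 9]
11. ~p2, v   [~->-rule on 9]
12. ~(~p2 -> ~p3), v   [~<>-rule on 5 via uRv]
13. <>(~p2 -> ~p3), w   [<>-rule on 4: fresh world w, uRw]
14. ~(~p2 -> ~p3), w   [~<>-rule on 5 via uRw]
15. ~p2, w   [~->-rule on 14]
16. p3, w   [~->-rule on 14]
17. ~p2 -> ~p3, x   [<>-rule on 13: fresh world x, wRx]
18. ~(~p2 -> ~p3), x   [~<>-rule on 5 via uRx]
19. ~p2, x   [~->-rule on 18]
20. p3, x   [~->-rule on 18]
21. ~p3, x   [->-rule on 17 (branches; this branch)]
Accessibility: uRu, uRv, uRw, uRx, vRv, wRw, wRx, xRx
Branch closes: p3 and ~p3 both at x.
Every branch closes (one shown): valid in S4, hence also in S5 (every theorem of S4 is a theorem of S5).

S4, S5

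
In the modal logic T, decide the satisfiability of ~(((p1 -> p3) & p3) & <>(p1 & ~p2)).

1. ~(((p1 -> p3) & p3) & <>(p1 & ~p2)), w0
2. ~<>(p1 & ~p2), w0
3. ~(p1 & ~p2), w0
4. p2, w0
Accessibility: w0Rw0

Satisfiable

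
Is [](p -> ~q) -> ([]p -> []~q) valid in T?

Valid in T

Tableau for the negation ~([](p -> ~q) -> ([]p -> []~q)):
1. ~([](p -> ~q) -> ([]p -> []~q)), u
2. [](p -> ~q), u
3. ~([]p -> []~q), u
4. []p, u
5. ~[]~q, u
6. p -> ~q, u
7. p, u
8. ~q, u
9. q, v
10. p -> ~q, v
11. p, v
12. ~q, v
Accessibility: uRu, uRv, vRv
Branch closes: q and ~q both at v.
Every branch of the negation's tableau closes; the branch above is one of them.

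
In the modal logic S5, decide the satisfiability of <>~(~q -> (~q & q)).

Satisfiable (open branch found)

1. <>~(~q -> (~q & q)), w0
2. ~(~q -> (~q & q)), w1   [<>-rule on 1: fresh world w1, w0Rw1]
3. ~q, w1   [~->-rule on 2]
4. ~(~q & q), w1   [~->-rule on 2]
Accessibility: w0Rw0, w0Rw1, w1Rw0, w1Rw1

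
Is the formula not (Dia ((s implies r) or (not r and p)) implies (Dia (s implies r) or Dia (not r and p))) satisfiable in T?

1. not (Dia ((s implies r) or (not r and p)) implies (Dia (s implies r) or Dia (not r and p))), u
2. Dia ((s implies r) or (not r and p)), u
3. not (Dia (s implies r) or Dia (not r and p)), u
4. not Dia (s implies r), u
5. not Dia (not r and p), u
6. not (s implies r), u
7. s, u
8. not r, u
9. not (not r and p), u
10. not p, u
11. (s implies r) or (not r and p), v
12. not (s implies r), v
13. s, v
14. not r, v
15. not (not r and p), v
16. not r and p, v
17. p, v
18. not p, v
Accessibility: uRu, uRv, vRv
Branch closes: p and not p both at v.
All branches of the tableau close; one closing branch shown above.

Unsatisfiable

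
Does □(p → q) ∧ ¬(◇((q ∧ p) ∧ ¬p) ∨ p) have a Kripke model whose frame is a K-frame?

Satisfiable

1. □(p → q) ∧ ¬(◇((q ∧ p) ∧ ¬p) ∨ p), w0
2. □(p → q), w0
3. ¬(◇((q ∧ p) ∧ ¬p) ∨ p), w0
4. ¬◇((q ∧ p) ∧ ¬p), w0
5. ¬p, w0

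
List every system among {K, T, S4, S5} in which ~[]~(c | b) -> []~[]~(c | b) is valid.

S5

S5-tableau for the negation ~(~[]~(c | b) -> []~[]~(c | b)):
1. ~(~[]~(c | b) -> []~[]~(c | b)), 0
2. ~[]~(c | b), 0
3. ~[]~[]~(c | b), 0
4. c | b, 1
5. b, 1
6. []~(c | b), 2
7. ~(c | b), 0
8. ~c, 0
9. ~b, 0
10. ~(c | b), 1
11. ~c, 1
12. ~b, 1
Accessibility: 0R0, 0R1, 0R2, 1R0, 1R1, 1R2, 2R0, 2R1, 2R2
Branch closes: b and ~b both at 1.
Every branch closes (one shown): valid in S5.
S4-tableau for the negation ~(~[]~(c | b) -> []~[]~(c | b)):
1. ~(~[]~(c | b) -> []~[]~(c | b)), 0
2. ~[]~(c | b), 0
3. ~[]~[]~(c | b), 0
4. c | b, 1
5. b, 1
6. []~(c | b), 2
7. ~(c | b), 2
8. ~c, 2
9. ~b, 2
Accessibility: 0R0, 0R1, 0R2, 1R1, 2R2
Complete open branch: countermodel on an S4-frame, so not valid in S4, nor in K, T (the same frame is also a K-frame and a T-frame).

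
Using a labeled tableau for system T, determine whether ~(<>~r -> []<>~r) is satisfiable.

Satisfiable

1. ~(<>~r -> []<>~r), w0
2. <>~r, w0
3. ~[]<>~r, w0
4. ~r, w1
5. ~<>~r, w2
6. r, w2
Accessibility: w0Rw0, w0Rw1, w0Rw2, w1Rw1, w2Rw2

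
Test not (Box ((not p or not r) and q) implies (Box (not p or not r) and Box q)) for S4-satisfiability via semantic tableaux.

Unsatisfiable (every branch closes)

1. not (Box ((not p or not r) and q) implies (Box (not p or not r) and Box q)), u
2. Box ((not p or not r) and q), u
3. not (Box (not p or not r) and Box q), u
4. (not p or not r) and q, u
5. not p or not r, u
6. q, u
7. not Box (not p or not r), u
8. not r, u
9. not (not p or not r), v
10. p, v
11. r, v
12. (not p or not r) and q, v
13. not p or not r, v
14. q, v
15. not r, v
Accessibility: uRu, uRv, vRv
Branch closes: r and not r both at v.
All branches of the tableau close; one closing branch shown above.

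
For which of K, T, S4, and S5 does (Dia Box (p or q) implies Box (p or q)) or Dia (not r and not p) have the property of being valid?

S5

S5-tableau for the negation not ((Dia Box (p or q) implies Box (p or q)) or Dia (not r and not p)):
1. not ((Dia Box (p or q) implies Box (p or q)) or Dia (not r and not p)), u
2. not (Dia Box (p or q) implies Box (p or q)), u
3. not Dia (not r and not p), u
4. Dia Box (p or q), u
5. not Box (p or q), u
6. not (not r and not p), u
7. p, u
8. Box (p or q), v
9. not (not r and not p), v
10. p or q, u
11. p or q, v
12. p, v
13. q, u
14. q, v
15. not (p or q), w
16. not p, w
17. not q, w
18. not (not r and not p), w
19. p or q, w
20. r, w
21. q, w
Accessibility: uRu, uRv, uRw, vRu, vRv, vRw, wRu, wRv, wRw
Branch closes: q and not q both at w.
Every branch closes (one shown): valid in S5.
S4-tableau for the negation not ((Dia Box (p or q) implies Box (p or q)) or Dia (not r and not p)):
1. not ((Dia Box (p or q) implies Box (p or q)) or Dia (not r and not p)), u
2. not (Dia Box (p or q) implies Box (p or q)), u
3. not Dia (not r and not p), u
4. Dia Box (p or q), u
5. not Box (p or q), u
6. not (not r and not p), u
7. p, u
8. Box (p or q), v
9. not (not r and not p), v
10. p or q, v
11. p, v
12. q, v
13. not (p or q), w
14. not p, w
15. not q, w
16. not (not r and not p), w
17. r, w
Accessibility: uRu, uRv, uRw, vRv, wRw
Complete open branch: countermodel on an S4-frame, so not valid in S4, nor in K, T (the same frame is also a K-frame and a T-frame).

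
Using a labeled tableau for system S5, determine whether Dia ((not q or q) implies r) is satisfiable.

1. Dia ((not q or q) implies r), 0
2. (not q or q) implies r, 1   [Dia-rule on 1: fresh world 1, 0R1]
3. r, 1   [implies-rule on 2 (branches; this branch)]
Accessibility: 0R0, 0R1, 1R0, 1R1

Satisfiable (open branch found)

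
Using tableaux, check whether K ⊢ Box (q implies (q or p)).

Tableau for the negation not Box (q implies (q or p)):
1. not Box (q implies (q or p)), u
2. not (q implies (q or p)), v
3. q, v
4. not (q or p), v
5. not q, v
6. not p, v
Accessibility: uRv
Branch closes: q and not q both at v.
Every branch of the negation's tableau closes; the branch above is one of them.

Valid in K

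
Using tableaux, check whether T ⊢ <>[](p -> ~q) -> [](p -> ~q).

Not valid

Tableau for the negation ~(<>[](p -> ~q) -> [](p -> ~q)):
1. ~(<>[](p -> ~q) -> [](p -> ~q)), u
2. <>[](p -> ~q), u
3. ~[](p -> ~q), u
4. [](p -> ~q), v
5. p -> ~q, v
6. ~q, v
7. ~(p -> ~q), w
8. p, w
9. q, w
Accessibility: uRu, uRv, uRw, vRv, wRw
The negation has an open branch (countermodel exists).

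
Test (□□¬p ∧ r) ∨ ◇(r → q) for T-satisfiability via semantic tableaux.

Satisfiable (open branch found)

1. (□□¬p ∧ r) ∨ ◇(r → q), 0
2. ◇(r → q), 0
3. r → q, 1
4. q, 1
Accessibility: 0R0, 0R1, 1R1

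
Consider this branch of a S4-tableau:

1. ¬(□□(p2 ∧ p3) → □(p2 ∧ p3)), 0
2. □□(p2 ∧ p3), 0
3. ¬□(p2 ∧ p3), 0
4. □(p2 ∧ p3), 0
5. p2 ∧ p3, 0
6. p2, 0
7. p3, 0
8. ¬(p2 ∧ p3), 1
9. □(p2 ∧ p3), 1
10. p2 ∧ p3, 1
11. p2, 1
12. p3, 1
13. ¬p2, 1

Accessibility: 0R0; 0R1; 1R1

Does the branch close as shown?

Closed

Both p2 and ¬p2 appear at 1.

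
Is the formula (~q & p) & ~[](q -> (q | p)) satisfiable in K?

Unsatisfiable

1. (~q & p) & ~[](q -> (q | p)), 0
2. ~q & p, 0
3. ~[](q -> (q | p)), 0
4. ~q, 0
5. p, 0
6. ~(q -> (q | p)), 1
7. q, 1
8. ~(q | p), 1
9. ~q, 1
10. ~p, 1
Accessibility: 0R1
Branch closes: q and ~q both at 1.
(One branch shown.) All branches close.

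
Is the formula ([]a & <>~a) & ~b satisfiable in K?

No, unsatisfiable

1. ([]a & <>~a) & ~b, u
2. []a & <>~a, u   [&-rule on 1]
3. ~b, u   [&-rule on 1]
4. []a, u   [&-rule on 2]
5. <>~a, u   [&-rule on 2]
6. ~a, v   [<>-rule on 5: fresh world v, uRv]
7. a, v   [[]-rule on 4 via uRv]
Accessibility: uRv
Branch closes: a and ~a both at v.
(One branch shown.) All branches close.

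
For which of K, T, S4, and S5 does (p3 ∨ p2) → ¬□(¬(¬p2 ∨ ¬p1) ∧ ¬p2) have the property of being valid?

T-tableau for the negation ¬((p3 ∨ p2) → ¬□(¬(¬p2 ∨ ¬p1) ∧ ¬p2)):
1. ¬((p3 ∨ p2) → ¬□(¬(¬p2 ∨ ¬p1) ∧ ¬p2)), w0
2. p3 ∨ p2, w0   [¬→-rule on 1]
3. □(¬(¬p2 ∨ ¬p1) ∧ ¬p2), w0   [¬→-rule on 1]
4. ¬(¬p2 ∨ ¬p1) ∧ ¬p2, w0   [□-rule on 3 via w0Rw0]
5. ¬(¬p2 ∨ ¬p1), w0   [∧-rule on 4]
6. ¬p2, w0   [∧-rule on 4]
7. p2, w0   [¬∨-rule on 5]
8. p1, w0   [¬∨-rule on 5]
Accessibility: w0Rw0
Branch closes: p2 and ¬p2 both at w0.
Every branch closes (one shown): valid in T, hence also in S4, S5 (every theorem of T is a theorem of S4 and S5).
K-tableau for the negation ¬((p3 ∨ p2) → ¬□(¬(¬p2 ∨ ¬p1) ∧ ¬p2)):
1. ¬((p3 ∨ p2) → ¬□(¬(¬p2 ∨ ¬p1) ∧ ¬p2)), w0
2. p3 ∨ p2, w0   [¬→-rule on 1]
3. □(¬(¬p2 ∨ ¬p1) ∧ ¬p2), w0   [¬→-rule on 1]
4. p2, w0   [∨-rule on 2 (branches; this branch)]
Complete open branch: countermodel on a K-frame, so not valid in K.

T, S4, S5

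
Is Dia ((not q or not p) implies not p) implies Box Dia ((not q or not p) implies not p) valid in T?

Tableau for the negation not (Dia ((not q or not p) implies not p) implies Box Dia ((not q or not p) implies not p)):
1. not (Dia ((not q or not p) implies not p) implies Box Dia ((not q or not p) implies not p)), w0
2. Dia ((not q or not p) implies not p), w0
3. not Box Dia ((not q or not p) implies not p), w0
4. (not q or not p) implies not p, w1
5. not p, w1
6. not Dia ((not q or not p) implies not p), w2
7. not ((not q or not p) implies not p), w2
8. not q or not p, w2
9. p, w2
10. not q, w2
Accessibility: w0Rw0, w0Rw1, w0Rw2, w1Rw1, w2Rw2
The negation has an open branch (countermodel exists).

No, not valid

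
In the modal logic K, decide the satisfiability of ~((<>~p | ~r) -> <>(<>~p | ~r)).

1. ~((<>~p | ~r) -> <>(<>~p | ~r)), u
2. <>~p | ~r, u   [~->-rule on 1]
3. ~<>(<>~p | ~r), u   [~->-rule on 1]
4. ~r, u   [|-rule on 2 (branches; this branch)]

Satisfiable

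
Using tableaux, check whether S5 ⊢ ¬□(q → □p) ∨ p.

No, not valid

Tableau for the negation ¬(¬□(q → □p) ∨ p):
1. ¬(¬□(q → □p) ∨ p), u
2. □(q → □p), u
3. ¬p, u
4. q → □p, u
5. ¬q, u
Accessibility: uRu
The negation has an open branch (countermodel exists).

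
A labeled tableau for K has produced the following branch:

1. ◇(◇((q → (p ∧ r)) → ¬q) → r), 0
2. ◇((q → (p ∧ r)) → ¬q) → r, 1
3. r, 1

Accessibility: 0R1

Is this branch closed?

No world carries both an atom and its negation.

Not closed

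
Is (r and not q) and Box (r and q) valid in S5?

Invalid (countermodel exists)

Tableau for the negation not ((r and not q) and Box (r and q)):
1. not ((r and not q) and Box (r and q)), u
2. not Box (r and q), u   [neg-and-rule on 1 (branches; this branch)]
3. not (r and q), v   [neg-Box-rule on 2: fresh world v, uRv]
4. not q, v   [neg-and-rule on 3 (branches; this branch)]
Accessibility: uRu, uRv, vRu, vRv
The negation has an open branch (countermodel exists).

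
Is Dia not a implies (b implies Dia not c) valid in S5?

Invalid (countermodel exists)

Tableau for the negation not (Dia not a implies (b implies Dia not c)):
1. not (Dia not a implies (b implies Dia not c)), 0
2. Dia not a, 0
3. not (b implies Dia not c), 0
4. b, 0
5. not Dia not c, 0
6. c, 0
7. not a, 1
8. c, 1
Accessibility: 0R0, 0R1, 1R0, 1R1
The negation has an open branch (countermodel exists).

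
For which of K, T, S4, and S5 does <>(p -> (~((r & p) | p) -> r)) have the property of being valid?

T, S4, S5

K-tableau for the negation ~<>(p -> (~((r & p) | p) -> r)):
1. ~<>(p -> (~((r & p) | p) -> r)), w0
Complete open branch: countermodel on a K-frame, so not valid in K.
T-tableau for the negation ~<>(p -> (~((r & p) | p) -> r)):
1. ~<>(p -> (~((r & p) | p) -> r)), w0
2. ~(p -> (~((r & p) | p) -> r)), w0   [~<>-rule on 1 via w0Rw0]
3. p, w0   [~->-rule on 2]
4. ~(~((r & p) | p) -> r), w0   [~->-rule on 2]
5. ~((r & p) | p), w0   [~->-rule on 4]
6. ~r, w0   [~->-rule on 4]
7. ~(r & p), w0   [~|-rule on 5]
8. ~p, w0   [~|-rule on 5]
Accessibility: w0Rw0
Branch closes: p and ~p both at w0.
Every branch closes (one shown): valid in T, hence also in S4, S5 (every theorem of T is a theorem of S4 and S5).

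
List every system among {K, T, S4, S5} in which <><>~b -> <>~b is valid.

S4, S5

S4-tableau for the negation ~(<><>~b -> <>~b):
1. ~(<><>~b -> <>~b), u
2. <><>~b, u   [~->-rule on 1]
3. ~<>~b, u   [~->-rule on 1]
4. b, u   [~<>-rule on 3 via uRu]
5. <>~b, v   [<>-rule on 2: fresh world v, uRv]
6. b, v   [~<>-rule on 3 via uRv]
7. ~b, w   [<>-rule on 5: fresh world w, vRw]
8. b, w   [~<>-rule on 3 via uRw]
Accessibility: uRu, uRv, uRw, vRv, vRw, wRw
Branch closes: b and ~b both at w.
Every branch closes (one shown): valid in S4, hence also in S5 (every theorem of S4 is a theorem of S5).
T-tableau for the negation ~(<><>~b -> <>~b):
1. ~(<><>~b -> <>~b), u
2. <><>~b, u   [~->-rule on 1]
3. ~<>~b, u   [~->-rule on 1]
4. b, u   [~<>-rule on 3 via uRu]
5. <>~b, v   [<>-rule on 2: fresh world v, uRv]
6. b, v   [~<>-rule on 3 via uRv]
7. ~b, w   [<>-rule on 5: fresh world w, vRw]
Accessibility: uRu, uRv, vRv, vRw, wRw
Complete open branch: countermodel on a T-frame, so not valid in T, nor in K (the same frame is also a K-frame).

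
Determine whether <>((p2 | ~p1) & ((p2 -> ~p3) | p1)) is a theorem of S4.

Tableau for the negation ~<>((p2 | ~p1) & ((p2 -> ~p3) | p1)):
1. ~<>((p2 | ~p1) & ((p2 -> ~p3) | p1)), w0
2. ~((p2 | ~p1) & ((p2 -> ~p3) | p1)), w0
3. ~((p2 -> ~p3) | p1), w0
4. ~(p2 -> ~p3), w0
5. ~p1, w0
6. p2, w0
7. p3, w0
Accessibility: w0Rw0
The negation has an open branch (countermodel exists).

No, not valid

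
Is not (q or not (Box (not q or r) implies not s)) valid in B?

Invalid (countermodel exists)

Tableau for the negation q or not (Box (not q or r) implies not s):
1. q or not (Box (not q or r) implies not s), 0
2. not (Box (not q or r) implies not s), 0
3. Box (not q or r), 0
4. s, 0
5. not q or r, 0
6. r, 0
Accessibility: 0R0
The negation has an open branch (countermodel exists).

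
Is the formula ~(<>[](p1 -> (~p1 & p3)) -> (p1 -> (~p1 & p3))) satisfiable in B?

Unsatisfiable (every branch closes)

1. ~(<>[](p1 -> (~p1 & p3)) -> (p1 -> (~p1 & p3))), u
2. <>[](p1 -> (~p1 & p3)), u   [~->-rule on 1]
3. ~(p1 -> (~p1 & p3)), u   [~->-rule on 1]
4. p1, u   [~->-rule on 3]
5. ~(~p1 & p3), u   [~->-rule on 3]
6. ~p3, u   [~&-rule on 5 (branches; this branch)]
7. [](p1 -> (~p1 & p3)), v   [<>-rule on 2: fresh world v, uRv]
8. p1 -> (~p1 & p3), u   [[]-rule on 7 via vRu]
9. p1 -> (~p1 & p3), v   [[]-rule on 7 via vRv]
10. ~p1 & p3, u   [->-rule on 8 (branches; this branch)]
11. ~p1, u   [&-rule on 10]
12. p3, u   [&-rule on 10]
Accessibility: uRu, uRv, vRu, vRv
Branch closes: p1 and ~p1 both at u.
(One branch shown.) All branches close.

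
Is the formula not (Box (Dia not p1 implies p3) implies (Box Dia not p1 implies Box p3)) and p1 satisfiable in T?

Unsatisfiable

1. not (Box (Dia not p1 implies p3) implies (Box Dia not p1 implies Box p3)) and p1, u
2. not (Box (Dia not p1 implies p3) implies (Box Dia not p1 implies Box p3)), u
3. p1, u
4. Box (Dia not p1 implies p3), u
5. not (Box Dia not p1 implies Box p3), u
6. Box Dia not p1, u
7. not Box p3, u
8. Dia not p1 implies p3, u
9. Dia not p1, u
10. p3, u
11. not p3, v
12. Dia not p1 implies p3, v
13. Dia not p1, v
14. not Dia not p1, v
15. p1, v
16. not p1, w
17. Dia not p1 implies p3, w
18. Dia not p1, w
19. p3, w
20. not p1, x
21. p1, x
Accessibility: uRu, uRv, uRw, vRv, vRx, wRw, xRx
Branch closes: p1 and not p1 both at x.
(One branch shown.) All branches close.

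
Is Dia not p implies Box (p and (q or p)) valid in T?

No, not valid

Tableau for the negation not (Dia not p implies Box (p and (q or p))):
1. not (Dia not p implies Box (p and (q or p))), 0
2. Dia not p, 0
3. not Box (p and (q or p)), 0
4. not p, 1
5. not (p and (q or p)), 2
6. not (q or p), 2
7. not q, 2
8. not p, 2
Accessibility: 0R0, 0R1, 0R2, 1R1, 2R2
The negation has an open branch (countermodel exists).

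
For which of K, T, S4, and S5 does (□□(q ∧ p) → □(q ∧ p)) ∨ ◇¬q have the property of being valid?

T, S4, S5

K-tableau for the negation ¬((□□(q ∧ p) → □(q ∧ p)) ∨ ◇¬q):
1. ¬((□□(q ∧ p) → □(q ∧ p)) ∨ ◇¬q), w0
2. ¬(□□(q ∧ p) → □(q ∧ p)), w0
3. ¬◇¬q, w0
4. □□(q ∧ p), w0
5. ¬□(q ∧ p), w0
6. ¬(q ∧ p), w1
7. q, w1
8. □(q ∧ p), w1
9. ¬p, w1
Accessibility: w0Rw1
Complete open branch: countermodel on a K-frame, so not valid in K.
T-tableau for the negation ¬((□□(q ∧ p) → □(q ∧ p)) ∨ ◇¬q):
1. ¬((□□(q ∧ p) → □(q ∧ p)) ∨ ◇¬q), w0
2. ¬(□□(q ∧ p) → □(q ∧ p)), w0
3. ¬◇¬q, w0
4. □□(q ∧ p), w0
5. ¬□(q ∧ p), w0
6. q, w0
7. □(q ∧ p), w0
8. q ∧ p, w0
9. p, w0
10. ¬(q ∧ p), w1
11. q, w1
12. □(q ∧ p), w1
13. q ∧ p, w1
14. p, w1
15. ¬p, w1
Accessibility: w0Rw0, w0Rw1, w1Rw1
Branch closes: p and ¬p both at w1.
Every branch closes (one shown): valid in T, hence also in S4, S5 (every theorem of T is a theorem of S4 and S5).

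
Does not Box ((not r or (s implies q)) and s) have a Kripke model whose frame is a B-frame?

1. not Box ((not r or (s implies q)) and s), 0
2. not ((not r or (s implies q)) and s), 1
3. not s, 1
Accessibility: 0R0, 0R1, 1R0, 1R1

Satisfiable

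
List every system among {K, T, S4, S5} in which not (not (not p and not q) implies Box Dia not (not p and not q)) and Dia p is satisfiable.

S5-tableau for the formula:
1. not (not (not p and not q) implies Box Dia not (not p and not q)) and Dia p, w0
2. not (not (not p and not q) implies Box Dia not (not p and not q)), w0   [and-rule on 1]
3. Dia p, w0   [and-rule on 1]
4. not (not p and not q), w0   [neg-implies-rule on 2]
5. not Box Dia not (not p and not q), w0   [neg-implies-rule on 2]
6. q, w0   [neg-and-rule on 4 (branches; this branch)]
7. p, w1   [Dia-rule on 3: fresh world w1, w0Rw1]
8. not Dia not (not p and not q), w2   [neg-Box-rule on 5: fresh world w2, w0Rw2]
9. not p and not q, w0   [neg-Dia-rule on 8 via w2Rw0]
10. not p, w0   [and-rule on 9]
11. not q, w0   [and-rule on 9]
Accessibility: w0Rw0, w0Rw1, w0Rw2, w1Rw0, w1Rw1, w1Rw2, w2Rw0, w2Rw1, w2Rw2
Branch closes: q and not q both at w0.
Every branch closes (one shown): unsatisfiable in S5.
S4-tableau for the formula:
1. not (not (not p and not q) implies Box Dia not (not p and not q)) and Dia p, w0
2. not (not (not p and not q) implies Box Dia not (not p and not q)), w0   [and-rule on 1]
3. Dia p, w0   [and-rule on 1]
4. not (not p and not q), w0   [neg-implies-rule on 2]
5. not Box Dia not (not p and not q), w0   [neg-implies-rule on 2]
6. q, w0   [neg-and-rule on 4 (branches; this branch)]
7. p, w1   [Dia-rule on 3: fresh world w1, w0Rw1]
8. not Dia not (not p and not q), w2   [neg-Box-rule on 5: fresh world w2, w0Rw2]
9. not p and not q, w2   [neg-Dia-rule on 8 via w2Rw2]
10. not p, w2   [and-rule on 9]
11. not q, w2   [and-rule on 9]
Accessibility: w0Rw0, w0Rw1, w0Rw2, w1Rw1, w2Rw2
Complete open branch: satisfiable in S4, hence also in K, T (this S4-model is also a K-model and a T-model).

K, T, S4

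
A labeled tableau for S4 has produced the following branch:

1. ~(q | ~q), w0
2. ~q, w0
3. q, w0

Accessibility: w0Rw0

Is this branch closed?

Both q and ~q appear at w0.

Closed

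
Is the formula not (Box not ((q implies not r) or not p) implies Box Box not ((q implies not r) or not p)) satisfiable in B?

1. not (Box not ((q implies not r) or not p) implies Box Box not ((q implies not r) or not p)), w0
2. Box not ((q implies not r) or not p), w0
3. not Box Box not ((q implies not r) or not p), w0
4. not ((q implies not r) or not p), w0
5. not (q implies not r), w0
6. p, w0
7. q, w0
8. r, w0
9. not Box not ((q implies not r) or not p), w1
10. not ((q implies not r) or not p), w1
11. not (q implies not r), w1
12. p, w1
13. q, w1
14. r, w1
15. (q implies not r) or not p, w2
16. not p, w2
Accessibility: w0Rw0, w0Rw1, w1Rw0, w1Rw1, w1Rw2, w2Rw1, w2Rw2

Satisfiable (open branch found)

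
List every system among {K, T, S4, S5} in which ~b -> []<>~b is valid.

S5

S4-tableau for the negation ~(~b -> []<>~b):
1. ~(~b -> []<>~b), w0
2. ~b, w0   [~->-rule on 1]
3. ~[]<>~b, w0   [~->-rule on 1]
4. ~<>~b, w1   [~[]-rule on 3: fresh world w1, w0Rw1]
5. b, w1   [~<>-rule on 4 via w1Rw1]
Accessibility: w0Rw0, w0Rw1, w1Rw1
Complete open branch: countermodel on an S4-frame, so not valid in S4, nor in K, T (the same frame is also a K-frame and a T-frame).
S5-tableau for the negation ~(~b -> []<>~b):
1. ~(~b -> []<>~b), w0
2. ~b, w0   [~->-rule on 1]
3. ~[]<>~b, w0   [~->-rule on 1]
4. ~<>~b, w1   [~[]-rule on 3: fresh world w1, w0Rw1]
5. b, w0   [~<>-rule on 4 via w1Rw0]
Accessibility: w0Rw0, w0Rw1, w1Rw0, w1Rw1
Branch closes: b and ~b both at w0.
Every branch closes (one shown): valid in S5.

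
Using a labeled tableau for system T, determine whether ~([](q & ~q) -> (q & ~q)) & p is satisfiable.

1. ~([](q & ~q) -> (q & ~q)) & p, u
2. ~([](q & ~q) -> (q & ~q)), u   [&-rule on 1]
3. p, u   [&-rule on 1]
4. [](q & ~q), u   [~->-rule on 2]
5. ~(q & ~q), u   [~->-rule on 2]
6. q & ~q, u   [[]-rule on 4 via uRu]
7. q, u   [&-rule on 6]
8. ~q, u   [&-rule on 6]
Accessibility: uRu
Branch closes: q and ~q both at u.
(One branch shown.) All branches close.

Unsatisfiable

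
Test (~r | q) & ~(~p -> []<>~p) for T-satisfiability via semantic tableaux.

1. (~r | q) & ~(~p -> []<>~p), u
2. ~r | q, u
3. ~(~p -> []<>~p), u
4. ~p, u
5. ~[]<>~p, u
6. q, u
7. ~<>~p, v
8. p, v
Accessibility: uRu, uRv, vRv

Satisfiable (open branch found)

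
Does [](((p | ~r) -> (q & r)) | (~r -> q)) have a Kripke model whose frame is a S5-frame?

1. [](((p | ~r) -> (q & r)) | (~r -> q)), w0
2. ((p | ~r) -> (q & r)) | (~r -> q), w0
3. ~r -> q, w0
4. q, w0
Accessibility: w0Rw0

Satisfiable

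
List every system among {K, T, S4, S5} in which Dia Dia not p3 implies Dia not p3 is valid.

S4, S5

T-tableau for the negation not (Dia Dia not p3 implies Dia not p3):
1. not (Dia Dia not p3 implies Dia not p3), w0
2. Dia Dia not p3, w0
3. not Dia not p3, w0
4. p3, w0
5. Dia not p3, w1
6. p3, w1
7. not p3, w2
Accessibility: w0Rw0, w0Rw1, w1Rw1, w1Rw2, w2Rw2
Complete open branch: countermodel on a T-frame, so not valid in T, nor in K (the same frame is also a K-frame).
S4-tableau for the negation not (Dia Dia not p3 implies Dia not p3):
1. not (Dia Dia not p3 implies Dia not p3), w0
2. Dia Dia not p3, w0
3. not Dia not p3, w0
4. p3, w0
5. Dia not p3, w1
6. p3, w1
7. not p3, w2
8. p3, w2
Accessibility: w0Rw0, w0Rw1, w0Rw2, w1Rw1, w1Rw2, w2Rw2
Branch closes: p3 and not p3 both at w2.
Every branch closes (one shown): valid in S4, hence also in S5 (every theorem of S4 is a theorem of S5).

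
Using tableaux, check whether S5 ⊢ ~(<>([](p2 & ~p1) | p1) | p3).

Tableau for the negation <>([](p2 & ~p1) | p1) | p3:
1. <>([](p2 & ~p1) | p1) | p3, u
2. p3, u   [|-rule on 1 (branches; this branch)]
Accessibility: uRu
The negation has an open branch (countermodel exists).

Not valid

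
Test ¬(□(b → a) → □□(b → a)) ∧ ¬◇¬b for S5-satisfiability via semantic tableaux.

1. ¬(□(b → a) → □□(b → a)) ∧ ¬◇¬b, u
2. ¬(□(b → a) → □□(b → a)), u
3. ¬◇¬b, u
4. □(b → a), u
5. ¬□□(b → a), u
6. b, u
7. b → a, u
8. a, u
9. ¬□(b → a), v
10. b, v
11. b → a, v
12. a, v
13. ¬(b → a), w
14. b, w
15. ¬a, w
16. b → a, w
17. a, w
Accessibility: uRu, uRv, uRw, vRu, vRv, vRw, wRu, wRv, wRw
Branch closes: a and ¬a both at w.
Every branch closes; the branch above is one of them.

No, unsatisfiable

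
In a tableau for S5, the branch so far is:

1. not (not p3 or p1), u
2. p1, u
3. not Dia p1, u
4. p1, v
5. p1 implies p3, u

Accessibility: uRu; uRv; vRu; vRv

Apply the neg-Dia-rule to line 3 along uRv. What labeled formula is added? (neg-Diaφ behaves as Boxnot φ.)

not p1, v

neg-Diaφ behaves as Boxnot φ: propagate the negated body to each accessible world.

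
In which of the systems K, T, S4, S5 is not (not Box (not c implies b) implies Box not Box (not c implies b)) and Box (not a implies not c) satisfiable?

K, T, S4

S4-tableau for the formula:
1. not (not Box (not c implies b) implies Box not Box (not c implies b)) and Box (not a implies not c), 0
2. not (not Box (not c implies b) implies Box not Box (not c implies b)), 0
3. Box (not a implies not c), 0
4. not Box (not c implies b), 0
5. not Box not Box (not c implies b), 0
6. not a implies not c, 0
7. not c, 0
8. not (not c implies b), 1
9. not c, 1
10. not b, 1
11. not a implies not c, 1
12. Box (not c implies b), 2
13. not a implies not c, 2
14. not c implies b, 2
15. not c, 2
16. b, 2
Accessibility: 0R0, 0R1, 0R2, 1R1, 2R2
Complete open branch: satisfiable in S4, hence also in K, T (this S4-model is also a K-model and a T-model).
S5-tableau for the formula:
1. not (not Box (not c implies b) implies Box not Box (not c implies b)) and Box (not a implies not c), 0
2. not (not Box (not c implies b) implies Box not Box (not c implies b)), 0
3. Box (not a implies not c), 0
4. not Box (not c implies b), 0
5. not Box not Box (not c implies b), 0
6. not a implies not c, 0
7. not c, 0
8. not (not c implies b), 1
9. not c, 1
10. not b, 1
11. not a implies not c, 1
12. Box (not c implies b), 2
13. not a implies not c, 2
14. not c implies b, 0
15. not c implies b, 1
16. not c implies b, 2
17. not c, 2
18. b, 0
19. b, 1
Accessibility: 0R0, 0R1, 0R2, 1R0, 1R1, 1R2, 2R0, 2R1, 2R2
Branch closes: b and not b both at 1.
Every branch closes (one shown): unsatisfiable in S5.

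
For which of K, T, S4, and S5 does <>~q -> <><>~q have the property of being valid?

K-tableau for the negation ~(<>~q -> <><>~q):
1. ~(<>~q -> <><>~q), 0
2. <>~q, 0   [~->-rule on 1]
3. ~<><>~q, 0   [~->-rule on 1]
4. ~q, 1   [<>-rule on 2: fresh world 1, 0R1]
5. ~<>~q, 1   [~<>-rule on 3 via 0R1]
Accessibility: 0R1
Complete open branch: countermodel on a K-frame, so not valid in K.
T-tableau for the negation ~(<>~q -> <><>~q):
1. ~(<>~q -> <><>~q), 0
2. <>~q, 0   [~->-rule on 1]
3. ~<><>~q, 0   [~->-rule on 1]
4. ~<>~q, 0   [~<>-rule on 3 via 0R0]
5. q, 0   [~<>-rule on 4 via 0R0]
6. ~q, 1   [<>-rule on 2: fresh world 1, 0R1]
7. ~<>~q, 1   [~<>-rule on 3 via 0R1]
8. q, 1   [~<>-rule on 4 via 0R1]
Accessibility: 0R0, 0R1, 1R1
Branch closes: q and ~q both at 1.
Every branch closes (one shown): valid in T, hence also in S4, S5 (every theorem of T is a theorem of S4 and S5).

T, S4, S5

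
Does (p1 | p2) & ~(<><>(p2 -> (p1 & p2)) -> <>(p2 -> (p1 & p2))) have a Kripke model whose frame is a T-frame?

1. (p1 | p2) & ~(<><>(p2 -> (p1 & p2)) -> <>(p2 -> (p1 & p2))), w0
2. p1 | p2, w0
3. ~(<><>(p2 -> (p1 & p2)) -> <>(p2 -> (p1 & p2))), w0
4. <><>(p2 -> (p1 & p2)), w0
5. ~<>(p2 -> (p1 & p2)), w0
6. ~(p2 -> (p1 & p2)), w0
7. p2, w0
8. ~(p1 & p2), w0
9. ~p1, w0
10. <>(p2 -> (p1 & p2)), w1
11. ~(p2 -> (p1 & p2)), w1
12. p2, w1
13. ~(p1 & p2), w1
14. ~p1, w1
15. p2 -> (p1 & p2), w2
16. p1 & p2, w2
17. p1, w2
18. p2, w2
Accessibility: w0Rw0, w0Rw1, w1Rw1, w1Rw2, w2Rw2

Yes, satisfiable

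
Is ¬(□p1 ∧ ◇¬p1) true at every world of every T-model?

Yes, valid

Tableau for the negation □p1 ∧ ◇¬p1:
1. □p1 ∧ ◇¬p1, w0
2. □p1, w0
3. ◇¬p1, w0
4. p1, w0
5. ¬p1, w1
6. p1, w1
Accessibility: w0Rw0, w0Rw1, w1Rw1
Branch closes: p1 and ¬p1 both at w1.
All branches of the negation close; one closing branch shown above.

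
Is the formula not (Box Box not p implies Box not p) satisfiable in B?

No, unsatisfiable

1. not (Box Box not p implies Box not p), u
2. Box Box not p, u
3. not Box not p, u
4. Box not p, u
5. not p, u
6. p, v
7. Box not p, v
8. not p, v
Accessibility: uRu, uRv, vRu, vRv
Branch closes: p and not p both at v.
(One branch shown.) All branches close.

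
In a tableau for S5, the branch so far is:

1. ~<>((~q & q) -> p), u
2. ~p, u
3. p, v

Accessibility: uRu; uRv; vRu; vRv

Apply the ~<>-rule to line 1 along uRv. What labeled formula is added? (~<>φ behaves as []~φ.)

~((~q & q) -> p), v

~<>φ behaves as []~φ: propagate the negated body to each accessible world.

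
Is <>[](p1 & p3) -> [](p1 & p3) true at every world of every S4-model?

Tableau for the negation ~(<>[](p1 & p3) -> [](p1 & p3)):
1. ~(<>[](p1 & p3) -> [](p1 & p3)), w0
2. <>[](p1 & p3), w0   [~->-rule on 1]
3. ~[](p1 & p3), w0   [~->-rule on 1]
4. [](p1 & p3), w1   [<>-rule on 2: fresh world w1, w0Rw1]
5. p1 & p3, w1   [[]-rule on 4 via w1Rw1]
6. p1, w1   [&-rule on 5]
7. p3, w1   [&-rule on 5]
8. ~(p1 & p3), w2   [~[]-rule on 3: fresh world w2, w0Rw2]
9. ~p3, w2   [~&-rule on 8 (branches; this branch)]
Accessibility: w0Rw0, w0Rw1, w0Rw2, w1Rw1, w2Rw2
The negation has an open branch (countermodel exists).

No, not valid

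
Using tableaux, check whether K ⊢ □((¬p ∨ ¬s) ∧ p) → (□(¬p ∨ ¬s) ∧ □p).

Valid

Tableau for the negation ¬(□((¬p ∨ ¬s) ∧ p) → (□(¬p ∨ ¬s) ∧ □p)):
1. ¬(□((¬p ∨ ¬s) ∧ p) → (□(¬p ∨ ¬s) ∧ □p)), w0
2. □((¬p ∨ ¬s) ∧ p), w0
3. ¬(□(¬p ∨ ¬s) ∧ □p), w0
4. ¬□(¬p ∨ ¬s), w0
5. ¬(¬p ∨ ¬s), w1
6. p, w1
7. s, w1
8. (¬p ∨ ¬s) ∧ p, w1
9. ¬p ∨ ¬s, w1
10. ¬s, w1
Accessibility: w0Rw1
Branch closes: s and ¬s both at w1.
Every branch of the negation's tableau closes; the branch above is one of them.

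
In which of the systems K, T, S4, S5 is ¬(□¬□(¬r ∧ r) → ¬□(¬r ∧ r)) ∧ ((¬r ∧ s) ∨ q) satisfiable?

K-tableau for the formula:
1. ¬(□¬□(¬r ∧ r) → ¬□(¬r ∧ r)) ∧ ((¬r ∧ s) ∨ q), u
2. ¬(□¬□(¬r ∧ r) → ¬□(¬r ∧ r)), u   [∧-rule on 1]
3. (¬r ∧ s) ∨ q, u   [∧-rule on 1]
4. □¬□(¬r ∧ r), u   [¬→-rule on 2]
5. □(¬r ∧ r), u   [¬→-rule on 2]
6. q, u   [∨-rule on 3 (branches; this branch)]
Complete open branch: satisfiable in K.
T-tableau for the formula:
1. ¬(□¬□(¬r ∧ r) → ¬□(¬r ∧ r)) ∧ ((¬r ∧ s) ∨ q), u
2. ¬(□¬□(¬r ∧ r) → ¬□(¬r ∧ r)), u   [∧-rule on 1]
3. (¬r ∧ s) ∨ q, u   [∧-rule on 1]
4. □¬□(¬r ∧ r), u   [¬→-rule on 2]
5. □(¬r ∧ r), u   [¬→-rule on 2]
6. ¬□(¬r ∧ r), u   [□-rule on 4 via uRu]
7. ¬r ∧ r, u   [□-rule on 5 via uRu]
8. ¬r, u   [∧-rule on 7]
9. r, u   [∧-rule on 7]
Accessibility: uRu
Branch closes: r and ¬r both at u.
Every branch closes (one shown): unsatisfiable in T, hence also in S4, S5 (every S4/S5-frame is a T-frame).

K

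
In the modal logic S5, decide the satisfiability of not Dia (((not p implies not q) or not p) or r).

1. not Dia (((not p implies not q) or not p) or r), u
2. not (((not p implies not q) or not p) or r), u   [neg-Dia-rule on 1 via uRu]
3. not ((not p implies not q) or not p), u   [neg-or-rule on 2]
4. not r, u   [neg-or-rule on 2]
5. not (not p implies not q), u   [neg-or-rule on 3]
6. p, u   [neg-or-rule on 3]
7. not p, u   [neg-implies-rule on 5]
8. q, u   [neg-implies-rule on 5]
Accessibility: uRu
Branch closes: p and not p both at u.
Every branch closes; the branch above is one of them.

Unsatisfiable (every branch closes)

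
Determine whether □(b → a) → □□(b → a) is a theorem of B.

Not valid

Tableau for the negation ¬(□(b → a) → □□(b → a)):
1. ¬(□(b → a) → □□(b → a)), u
2. □(b → a), u
3. ¬□□(b → a), u
4. b → a, u
5. a, u
6. ¬□(b → a), v
7. b → a, v
8. a, v
9. ¬(b → a), w
10. b, w
11. ¬a, w
Accessibility: uRu, uRv, vRu, vRv, vRw, wRv, wRw
The negation has an open branch (countermodel exists).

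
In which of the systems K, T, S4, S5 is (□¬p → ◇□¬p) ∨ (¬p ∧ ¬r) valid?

T-tableau for the negation ¬((□¬p → ◇□¬p) ∨ (¬p ∧ ¬r)):
1. ¬((□¬p → ◇□¬p) ∨ (¬p ∧ ¬r)), 0
2. ¬(□¬p → ◇□¬p), 0   [¬∨-rule on 1]
3. ¬(¬p ∧ ¬r), 0   [¬∨-rule on 1]
4. □¬p, 0   [¬→-rule on 2]
5. ¬◇□¬p, 0   [¬→-rule on 2]
6. ¬p, 0   [□-rule on 4 via 0R0]
7. ¬□¬p, 0   [¬◇-rule on 5 via 0R0]
8. r, 0   [¬∧-rule on 3 (branches; this branch)]
9. p, 1   [¬□-rule on 7: fresh world 1, 0R1]
10. ¬p, 1   [□-rule on 4 via 0R1]
Accessibility: 0R0, 0R1, 1R1
Branch closes: p and ¬p both at 1.
Every branch closes (one shown): valid in T, hence also in S4, S5 (every theorem of T is a theorem of S4 and S5).
K-tableau for the negation ¬((□¬p → ◇□¬p) ∨ (¬p ∧ ¬r)):
1. ¬((□¬p → ◇□¬p) ∨ (¬p ∧ ¬r)), 0
2. ¬(□¬p → ◇□¬p), 0   [¬∨-rule on 1]
3. ¬(¬p ∧ ¬r), 0   [¬∨-rule on 1]
4. □¬p, 0   [¬→-rule on 2]
5. ¬◇□¬p, 0   [¬→-rule on 2]
6. r, 0   [¬∧-rule on 3 (branches; this branch)]
Complete open branch: countermodel on a K-frame, so not valid in K.

T, S4, S5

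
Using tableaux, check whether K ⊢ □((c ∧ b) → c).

Valid in K

Tableau for the negation ¬□((c ∧ b) → c):
1. ¬□((c ∧ b) → c), w0
2. ¬((c ∧ b) → c), w1   [¬□-rule on 1: fresh world w1, w0Rw1]
3. c ∧ b, w1   [¬→-rule on 2]
4. ¬c, w1   [¬→-rule on 2]
5. c, w1   [∧-rule on 3]
6. b, w1   [∧-rule on 3]
Accessibility: w0Rw1
Branch closes: c and ¬c both at w1.
All branches of the negation close; one closing branch shown above.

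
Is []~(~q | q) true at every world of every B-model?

Not valid

Tableau for the negation ~[]~(~q | q):
1. ~[]~(~q | q), 0
2. ~q | q, 1
3. q, 1
Accessibility: 0R0, 0R1, 1R0, 1R1
The negation has an open branch (countermodel exists).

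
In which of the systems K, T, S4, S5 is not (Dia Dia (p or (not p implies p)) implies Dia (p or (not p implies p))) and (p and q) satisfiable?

K

K-tableau for the formula:
1. not (Dia Dia (p or (not p implies p)) implies Dia (p or (not p implies p))) and (p and q), 0
2. not (Dia Dia (p or (not p implies p)) implies Dia (p or (not p implies p))), 0   [and-rule on 1]
3. p and q, 0   [and-rule on 1]
4. Dia Dia (p or (not p implies p)), 0   [neg-implies-rule on 2]
5. not Dia (p or (not p implies p)), 0   [neg-implies-rule on 2]
6. p, 0   [and-rule on 3]
7. q, 0   [and-rule on 3]
8. Dia (p or (not p implies p)), 1   [Dia-rule on 4: fresh world 1, 0R1]
9. not (p or (not p implies p)), 1   [neg-Dia-rule on 5 via 0R1]
10. not p, 1   [neg-or-rule on 9]
11. not (not p implies p), 1   [neg-or-rule on 9]
12. p or (not p implies p), 2   [Dia-rule on 8: fresh world 2, 1R2]
13. not p implies p, 2   [or-rule on 12 (branches; this branch)]
14. p, 2   [implies-rule on 13 (branches; this branch)]
Accessibility: 0R1, 1R2
Complete open branch: satisfiable in K.
T-tableau for the formula:
1. not (Dia Dia (p or (not p implies p)) implies Dia (p or (not p implies p))) and (p and q), 0
2. not (Dia Dia (p or (not p implies p)) implies Dia (p or (not p implies p))), 0   [and-rule on 1]
3. p and q, 0   [and-rule on 1]
4. Dia Dia (p or (not p implies p)), 0   [neg-implies-rule on 2]
5. not Dia (p or (not p implies p)), 0   [neg-implies-rule on 2]
6. p, 0   [and-rule on 3]
7. q, 0   [and-rule on 3]
8. not (p or (not p implies p)), 0   [neg-Dia-rule on 5 via 0R0]
9. not p, 0   [neg-or-rule on 8]
10. not (not p implies p), 0   [neg-or-rule on 8]
Accessibility: 0R0
Branch closes: p and not p both at 0.
Every branch closes (one shown): unsatisfiable in T, hence also in S4, S5 (every S4/S5-frame is a T-frame).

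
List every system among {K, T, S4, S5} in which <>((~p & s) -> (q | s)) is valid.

T-tableau for the negation ~<>((~p & s) -> (q | s)):
1. ~<>((~p & s) -> (q | s)), u
2. ~((~p & s) -> (q | s)), u
3. ~p & s, u
4. ~(q | s), u
5. ~p, u
6. s, u
7. ~q, u
8. ~s, u
Accessibility: uRu
Branch closes: s and ~s both at u.
Every branch closes (one shown): valid in T, hence also in S4, S5 (every theorem of T is a theorem of S4 and S5).
K-tableau for the negation ~<>((~p & s) -> (q | s)):
1. ~<>((~p & s) -> (q | s)), u
Complete open branch: countermodel on a K-frame, so not valid in K.

T, S4, S5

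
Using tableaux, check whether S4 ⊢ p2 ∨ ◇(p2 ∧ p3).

Tableau for the negation ¬(p2 ∨ ◇(p2 ∧ p3)):
1. ¬(p2 ∨ ◇(p2 ∧ p3)), u
2. ¬p2, u
3. ¬◇(p2 ∧ p3), u
4. ¬(p2 ∧ p3), u
5. ¬p3, u
Accessibility: uRu
The negation has an open branch (countermodel exists).

No, not valid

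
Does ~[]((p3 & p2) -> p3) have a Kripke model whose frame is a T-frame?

No, unsatisfiable

1. ~[]((p3 & p2) -> p3), u
2. ~((p3 & p2) -> p3), v   [~[]-rule on 1: fresh world v, uRv]
3. p3 & p2, v   [~->-rule on 2]
4. ~p3, v   [~->-rule on 2]
5. p3, v   [&-rule on 3]
6. p2, v   [&-rule on 3]
Accessibility: uRu, uRv, vRv
Branch closes: p3 and ~p3 both at v.
(One branch shown.) All branches close.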